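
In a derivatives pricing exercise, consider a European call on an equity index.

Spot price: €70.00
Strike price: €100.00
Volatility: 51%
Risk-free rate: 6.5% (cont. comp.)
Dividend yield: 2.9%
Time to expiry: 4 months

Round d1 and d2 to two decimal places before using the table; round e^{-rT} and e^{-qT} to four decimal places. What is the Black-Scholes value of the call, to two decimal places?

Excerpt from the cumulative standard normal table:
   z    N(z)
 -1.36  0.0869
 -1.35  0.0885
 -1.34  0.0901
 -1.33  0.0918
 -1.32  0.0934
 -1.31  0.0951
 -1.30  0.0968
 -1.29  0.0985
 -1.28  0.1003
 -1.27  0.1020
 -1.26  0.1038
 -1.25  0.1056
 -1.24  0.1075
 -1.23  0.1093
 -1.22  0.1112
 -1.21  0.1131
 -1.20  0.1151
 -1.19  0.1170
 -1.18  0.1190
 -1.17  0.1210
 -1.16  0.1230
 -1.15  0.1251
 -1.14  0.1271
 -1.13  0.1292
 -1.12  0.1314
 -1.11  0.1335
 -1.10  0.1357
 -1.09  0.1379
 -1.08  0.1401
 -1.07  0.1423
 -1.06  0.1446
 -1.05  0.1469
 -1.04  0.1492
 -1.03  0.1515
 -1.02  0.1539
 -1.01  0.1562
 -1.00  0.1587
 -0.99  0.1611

€1.53

T = 0.3333;  σ√T = 0.2944
ln(S/K) + (r − q + σ²/2)T = ln(70/100) + (0.065 − 0.029 + 0.51²/2)·0.3333 = -0.3567 + 0.0553 = -0.3013
d₁ = -0.3013 / 0.2944 = -1.0234 ⇒ -1.02
d₂ = d₁ − σ√T = -1.0234 − 0.2944 = -1.3178 ⇒ -1.32
exp(−qT) = exp(−0.029·0.3333) = 0.9904;  exp(−rT) = exp(−0.065·0.3333) = 0.9786
N(d₁) = N(-1.02) = 0.1539;  N(d₂) = N(-1.32) = 0.0934
C = 70·0.9904·0.1539 − 100·0.9786·0.0934 = 10.6696 − 9.1401 = 1.5295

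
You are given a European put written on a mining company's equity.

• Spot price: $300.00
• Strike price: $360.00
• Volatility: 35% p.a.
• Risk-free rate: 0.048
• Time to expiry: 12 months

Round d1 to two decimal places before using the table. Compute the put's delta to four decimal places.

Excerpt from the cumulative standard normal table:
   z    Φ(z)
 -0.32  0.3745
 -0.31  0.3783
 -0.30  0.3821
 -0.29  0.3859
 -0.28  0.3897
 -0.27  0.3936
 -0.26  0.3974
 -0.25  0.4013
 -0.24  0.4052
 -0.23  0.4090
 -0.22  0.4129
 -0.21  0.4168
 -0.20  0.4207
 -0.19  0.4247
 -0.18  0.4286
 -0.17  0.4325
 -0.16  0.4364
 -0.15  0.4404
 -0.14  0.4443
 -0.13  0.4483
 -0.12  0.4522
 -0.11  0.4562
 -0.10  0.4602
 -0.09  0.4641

-0.5832

σ√T = 0.35·√1 = 0.3500
d₁ = [ln(300/360) + (0.048 + ½·0.35²)·1] / (σ√T) = (-0.1823 + 0.1092) / 0.3500 = -0.2088 → -0.21
N(d₁) = N(-0.21) = 0.4168
Δ_put = N(d₁) − 1 = 0.4168 − 1 = -0.5832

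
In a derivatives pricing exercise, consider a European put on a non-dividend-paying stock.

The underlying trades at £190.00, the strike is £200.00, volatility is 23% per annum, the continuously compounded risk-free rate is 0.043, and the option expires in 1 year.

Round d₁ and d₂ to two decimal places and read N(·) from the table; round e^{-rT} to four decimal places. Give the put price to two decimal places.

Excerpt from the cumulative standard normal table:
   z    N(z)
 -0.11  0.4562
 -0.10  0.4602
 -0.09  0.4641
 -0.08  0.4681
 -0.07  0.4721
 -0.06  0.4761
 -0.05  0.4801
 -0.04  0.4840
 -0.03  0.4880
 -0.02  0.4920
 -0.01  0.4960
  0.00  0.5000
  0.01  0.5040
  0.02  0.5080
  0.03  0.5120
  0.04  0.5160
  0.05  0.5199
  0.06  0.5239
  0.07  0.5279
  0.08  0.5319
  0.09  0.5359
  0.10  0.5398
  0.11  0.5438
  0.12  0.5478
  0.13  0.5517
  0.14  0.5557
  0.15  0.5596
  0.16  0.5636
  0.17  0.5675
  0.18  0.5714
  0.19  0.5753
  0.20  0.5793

£18.27

σ√T = 0.23·√1 = 0.2300
d₁ = [ln(190/200) + (0.043 + 0.23²/2)·1] / 0.2300 = [-0.0513 + 0.0694] / 0.2300 = 0.0789 ≈ 0.08
d₂ = d₁ − σ√T = 0.0789 − 0.2300 = -0.1511 ≈ -0.15
e^(−rT) = e^(−0.043·1) = 0.9579
N(−d₂) = N(0.15) = 0.5596;  N(−d₁) = N(-0.08) = 0.4681
P = 200·0.9579·0.5596 − 190·0.4681 = 107.2082 − 88.9390 = 18.2692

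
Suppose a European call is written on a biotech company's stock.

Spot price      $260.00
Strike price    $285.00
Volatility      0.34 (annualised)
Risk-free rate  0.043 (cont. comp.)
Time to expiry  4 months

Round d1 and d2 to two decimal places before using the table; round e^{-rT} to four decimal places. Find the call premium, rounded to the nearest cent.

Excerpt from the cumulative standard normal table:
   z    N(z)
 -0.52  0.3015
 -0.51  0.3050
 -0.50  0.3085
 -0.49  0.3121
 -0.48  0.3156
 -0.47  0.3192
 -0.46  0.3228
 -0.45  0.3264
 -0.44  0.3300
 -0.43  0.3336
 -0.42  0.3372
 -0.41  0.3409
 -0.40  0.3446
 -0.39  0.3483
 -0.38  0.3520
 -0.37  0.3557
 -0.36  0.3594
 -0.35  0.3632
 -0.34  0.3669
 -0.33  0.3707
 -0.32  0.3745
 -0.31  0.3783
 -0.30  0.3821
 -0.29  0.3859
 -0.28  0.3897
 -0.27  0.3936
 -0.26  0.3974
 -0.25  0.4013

σ√T = 0.34·√0.3333 = 0.1963
ln(S/K) + (r + σ²/2)T = ln(260/285) + (0.043 + 0.34²/2)·0.3333 = -0.0918 + 0.0336 = -0.0582
d₁ = -0.0582 / 0.1963 = -0.2965 which rounds to -0.30
d₂ = d₁ − σ√T = -0.2965 − 0.1963 = -0.4928 which rounds to -0.49
exp(−rT) = exp(−0.043·0.3333) = 0.9858
N(d₁) = N(-0.30) = 0.3821;  N(d₂) = N(-0.49) = 0.3121
C = 260·0.3821 − 285·0.9858·0.3121 = 99.3460 − 87.6854 = 11.6606

$11.66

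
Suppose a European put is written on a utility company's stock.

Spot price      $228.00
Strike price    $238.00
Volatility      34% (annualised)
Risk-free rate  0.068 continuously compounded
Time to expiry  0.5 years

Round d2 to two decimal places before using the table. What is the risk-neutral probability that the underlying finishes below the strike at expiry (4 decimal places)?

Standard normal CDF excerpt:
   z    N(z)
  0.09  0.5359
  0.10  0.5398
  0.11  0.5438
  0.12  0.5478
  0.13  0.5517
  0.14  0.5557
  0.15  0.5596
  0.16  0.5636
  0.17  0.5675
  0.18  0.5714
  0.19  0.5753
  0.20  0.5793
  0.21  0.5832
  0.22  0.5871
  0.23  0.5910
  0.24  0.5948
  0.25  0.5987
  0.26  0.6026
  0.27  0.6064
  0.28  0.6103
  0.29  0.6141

0.5636

T = 0.5;  σ√T = 0.2404
d₁ = [ln(228/238) + (0.068 + 0.34²/2)·0.5] / 0.2404 = [-0.0429 + 0.0629] / 0.2404 = 0.0831 ⇒ 0.08
d₂ = d₁ − σ√T = 0.0831 − 0.2404 = -0.1573 ⇒ -0.16
Pr(exercise) under Q = N(−d₂) = N(0.16) = 0.5636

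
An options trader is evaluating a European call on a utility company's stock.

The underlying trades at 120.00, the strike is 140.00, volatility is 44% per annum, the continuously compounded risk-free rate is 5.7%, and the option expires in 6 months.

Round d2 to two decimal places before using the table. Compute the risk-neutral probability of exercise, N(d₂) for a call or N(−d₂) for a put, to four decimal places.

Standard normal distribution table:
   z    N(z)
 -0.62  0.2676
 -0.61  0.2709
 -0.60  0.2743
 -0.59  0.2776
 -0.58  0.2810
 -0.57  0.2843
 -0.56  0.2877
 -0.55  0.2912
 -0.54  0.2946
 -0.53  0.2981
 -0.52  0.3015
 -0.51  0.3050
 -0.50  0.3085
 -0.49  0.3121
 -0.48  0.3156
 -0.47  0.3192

σ√T = 0.44 × 0.7071 = 0.3111
d₁ = [ln(120/140) + (0.057 + 0.44²/2)·0.5] / 0.3111 = [-0.1542 + 0.0769] / 0.3111 = -0.2483 → -0.25
d₂ = d₁ − σ√T = -0.2483 − 0.3111 = -0.5594 → -0.56
Pr(exercise) under Q = N(d₂) = 0.2877

0.2877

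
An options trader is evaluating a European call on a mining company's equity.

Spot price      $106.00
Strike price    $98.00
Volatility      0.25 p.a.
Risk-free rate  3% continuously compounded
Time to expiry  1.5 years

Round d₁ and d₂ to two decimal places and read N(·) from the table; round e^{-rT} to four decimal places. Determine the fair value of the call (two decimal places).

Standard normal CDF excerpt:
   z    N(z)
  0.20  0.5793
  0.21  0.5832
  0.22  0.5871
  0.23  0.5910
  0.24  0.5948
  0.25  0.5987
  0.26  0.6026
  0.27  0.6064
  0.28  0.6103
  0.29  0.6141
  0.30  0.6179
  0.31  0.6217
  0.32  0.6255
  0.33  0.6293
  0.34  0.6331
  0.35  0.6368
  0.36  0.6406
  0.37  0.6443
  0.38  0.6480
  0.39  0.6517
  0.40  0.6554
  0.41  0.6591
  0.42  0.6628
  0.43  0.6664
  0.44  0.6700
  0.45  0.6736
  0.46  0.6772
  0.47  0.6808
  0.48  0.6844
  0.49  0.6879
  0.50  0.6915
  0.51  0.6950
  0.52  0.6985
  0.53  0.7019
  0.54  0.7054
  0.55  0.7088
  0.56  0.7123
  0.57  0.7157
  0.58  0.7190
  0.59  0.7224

$19.41

T = 1.5;  σ√T = 0.3062
d₁ = [ln(106/98) + (0.03 + ½·0.25²)·1.5] / (σ√T) = (0.0785 + 0.0919) / 0.3062 = 0.5563 ⇒ 0.56
d₂ = 0.5563 − 0.3062 = 0.2502 ⇒ 0.25
exp(−rT) = exp(−0.03·1.5) = 0.9560
N(d₁) = N(0.56) = 0.7123;  N(d₂) = N(0.25) = 0.5987
C = 106·0.7123 − 98·0.9560·0.5987 = 75.5038 − 56.0910 = 19.4128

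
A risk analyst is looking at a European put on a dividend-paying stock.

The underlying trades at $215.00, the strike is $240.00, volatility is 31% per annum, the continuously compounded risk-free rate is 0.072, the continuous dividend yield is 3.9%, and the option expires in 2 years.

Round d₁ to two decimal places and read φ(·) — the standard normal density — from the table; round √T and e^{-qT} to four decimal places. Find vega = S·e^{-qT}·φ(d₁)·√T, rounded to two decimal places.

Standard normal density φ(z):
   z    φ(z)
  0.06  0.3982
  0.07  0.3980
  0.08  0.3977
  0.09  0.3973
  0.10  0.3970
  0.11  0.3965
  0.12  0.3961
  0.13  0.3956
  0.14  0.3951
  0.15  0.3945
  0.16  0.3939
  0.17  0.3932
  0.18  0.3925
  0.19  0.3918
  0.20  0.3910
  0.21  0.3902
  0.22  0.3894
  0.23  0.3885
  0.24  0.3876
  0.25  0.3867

111.40

σ√T = 0.31·√2 = 0.4384
d₁ = [ln(215/240) + (0.072 − 0.039 + ½·0.31²)·2] / (σ√T) = (-0.1100 + 0.1621) / 0.4384 = 0.1188 ≈ 0.12
√T = √2 = 1.4142
φ(d₁) = φ(0.12) = 0.3961
exp(−qT) = exp(−0.039·2) = 0.9250
vega = S·exp(−qT)·φ(d₁)·√T = 215·0.9250·0.3961·1.4142 = 111.4027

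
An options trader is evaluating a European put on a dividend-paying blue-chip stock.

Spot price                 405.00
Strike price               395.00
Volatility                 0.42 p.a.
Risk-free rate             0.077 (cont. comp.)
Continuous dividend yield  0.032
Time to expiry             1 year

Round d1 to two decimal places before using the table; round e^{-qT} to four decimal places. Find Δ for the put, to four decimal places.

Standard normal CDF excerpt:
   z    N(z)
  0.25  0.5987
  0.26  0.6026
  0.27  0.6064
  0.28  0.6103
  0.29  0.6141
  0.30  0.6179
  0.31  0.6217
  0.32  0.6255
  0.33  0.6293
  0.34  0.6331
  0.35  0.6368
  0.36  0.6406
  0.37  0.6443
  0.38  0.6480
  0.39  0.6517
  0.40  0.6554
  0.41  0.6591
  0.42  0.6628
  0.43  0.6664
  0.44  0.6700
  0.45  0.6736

-0.3409

σ√T = 0.42·√1 = 0.4200
d₁ = [ln(405/395) + (0.077 − 0.032 + ½·0.42²)·1] / (σ√T) = (0.0250 + 0.1332) / 0.4200 = 0.3767 ≈ 0.38
N(d₁) = N(0.38) = 0.6480
Δ_put = e^(−qT)·(N(d₁) − 1) = 0.9685·(0.6480 − 1) = -0.3409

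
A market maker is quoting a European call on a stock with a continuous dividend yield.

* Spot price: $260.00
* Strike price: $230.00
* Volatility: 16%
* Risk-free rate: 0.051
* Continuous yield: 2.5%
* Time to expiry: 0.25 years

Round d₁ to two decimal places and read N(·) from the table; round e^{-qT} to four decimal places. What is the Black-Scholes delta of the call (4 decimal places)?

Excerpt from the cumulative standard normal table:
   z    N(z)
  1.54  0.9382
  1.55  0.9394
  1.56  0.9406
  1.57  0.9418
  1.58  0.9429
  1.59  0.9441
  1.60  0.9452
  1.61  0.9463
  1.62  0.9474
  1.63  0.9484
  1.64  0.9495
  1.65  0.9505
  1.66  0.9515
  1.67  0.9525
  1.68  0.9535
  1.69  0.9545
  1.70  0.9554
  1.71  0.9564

σ√T = 0.16·√0.25 = 0.0800
d₁ = [ln(260/230) + (0.051 − 0.025 + 0.16²/2)·0.25] / 0.0800 = [0.1226 + 0.0097] / 0.0800 = 1.6538 ≈ 1.65
N(d₁) = N(1.65) = 0.9505
Δ_call = e^(−qT)·N(d₁) = 0.9938·0.9505 = 0.9446

0.9446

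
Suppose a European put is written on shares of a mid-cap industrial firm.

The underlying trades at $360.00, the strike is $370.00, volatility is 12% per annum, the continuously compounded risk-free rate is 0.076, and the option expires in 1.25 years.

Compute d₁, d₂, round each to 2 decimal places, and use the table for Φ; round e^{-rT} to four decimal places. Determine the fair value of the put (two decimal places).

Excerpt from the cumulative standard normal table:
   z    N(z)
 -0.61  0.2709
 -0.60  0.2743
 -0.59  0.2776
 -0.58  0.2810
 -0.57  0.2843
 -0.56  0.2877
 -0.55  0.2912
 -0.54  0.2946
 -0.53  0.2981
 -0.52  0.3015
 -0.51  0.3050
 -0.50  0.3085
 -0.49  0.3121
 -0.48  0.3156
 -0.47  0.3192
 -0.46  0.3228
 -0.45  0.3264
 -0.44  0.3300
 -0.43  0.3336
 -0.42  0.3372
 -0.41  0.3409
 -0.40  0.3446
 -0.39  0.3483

σ√T = 0.12 × 1.1180 = 0.1342
d₁ = [ln(360/370) + (0.076 + 0.12²/2)·1.25] / 0.1342 = [-0.0274 + 0.1040] / 0.1342 = 0.5710 which rounds to 0.57
d₂ = d₁ − σ√T = 0.5710 − 0.1342 = 0.4368 which rounds to 0.44
exp(−rT) = exp(−0.076·1.25) = 0.9094
N(−d₂) = N(-0.44) = 0.3300;  N(−d₁) = N(-0.57) = 0.2843
P = 370·0.9094·0.3300 − 360·0.2843 = 111.0377 − 102.3480 = 8.6897

$8.69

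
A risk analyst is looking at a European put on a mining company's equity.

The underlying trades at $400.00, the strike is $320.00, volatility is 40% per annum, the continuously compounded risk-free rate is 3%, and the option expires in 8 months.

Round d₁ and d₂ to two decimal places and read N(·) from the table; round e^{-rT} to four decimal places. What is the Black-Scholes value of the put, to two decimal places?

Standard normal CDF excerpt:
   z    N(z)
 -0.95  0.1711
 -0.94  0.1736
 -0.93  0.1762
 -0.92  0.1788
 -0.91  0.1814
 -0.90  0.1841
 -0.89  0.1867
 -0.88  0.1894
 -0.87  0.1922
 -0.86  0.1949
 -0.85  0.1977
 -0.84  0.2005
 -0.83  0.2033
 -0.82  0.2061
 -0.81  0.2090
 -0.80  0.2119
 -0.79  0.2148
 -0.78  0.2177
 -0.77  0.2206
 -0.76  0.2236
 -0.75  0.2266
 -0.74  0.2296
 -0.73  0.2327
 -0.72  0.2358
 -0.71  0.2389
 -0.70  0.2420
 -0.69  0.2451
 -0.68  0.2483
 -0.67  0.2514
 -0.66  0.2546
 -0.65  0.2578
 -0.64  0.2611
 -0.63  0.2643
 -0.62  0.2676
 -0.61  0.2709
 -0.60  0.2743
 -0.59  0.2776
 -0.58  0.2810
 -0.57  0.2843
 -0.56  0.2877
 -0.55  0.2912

$15.58

σ√T = 0.4 × 0.8165 = 0.3266
d₁ = [ln(400/320) + (0.03 + 0.4²/2)·0.6667] / 0.3266 = [0.2231 + 0.0733] / 0.3266 = 0.9078 → 0.91
d₂ = d₁ − σ√T = 0.9078 − 0.3266 = 0.5812 → 0.58
e^(−rT) = e^(−0.03·0.6667) = 0.9802
N(−d₂) = N(-0.58) = 0.2810;  N(−d₁) = N(-0.91) = 0.1814
P = 320·0.9802·0.2810 − 400·0.1814 = 88.1396 − 72.5600 = 15.5796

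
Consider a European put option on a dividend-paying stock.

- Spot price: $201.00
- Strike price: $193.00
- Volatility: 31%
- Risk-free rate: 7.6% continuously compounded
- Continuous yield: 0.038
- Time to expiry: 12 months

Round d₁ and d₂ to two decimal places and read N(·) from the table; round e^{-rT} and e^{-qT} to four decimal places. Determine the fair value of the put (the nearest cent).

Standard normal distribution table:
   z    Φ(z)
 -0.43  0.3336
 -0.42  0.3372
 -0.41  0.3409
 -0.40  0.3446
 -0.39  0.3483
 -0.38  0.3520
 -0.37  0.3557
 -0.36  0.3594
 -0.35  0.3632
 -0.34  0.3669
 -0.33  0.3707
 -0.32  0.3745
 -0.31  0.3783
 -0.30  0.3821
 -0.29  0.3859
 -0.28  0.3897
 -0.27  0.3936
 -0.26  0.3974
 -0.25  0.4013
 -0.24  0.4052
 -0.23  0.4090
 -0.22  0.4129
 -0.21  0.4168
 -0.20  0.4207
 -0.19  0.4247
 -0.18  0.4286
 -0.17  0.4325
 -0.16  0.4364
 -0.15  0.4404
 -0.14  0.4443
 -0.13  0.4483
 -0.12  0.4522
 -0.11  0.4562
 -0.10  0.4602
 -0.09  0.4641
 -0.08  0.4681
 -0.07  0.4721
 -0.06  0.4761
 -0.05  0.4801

σ√T = 0.31·√1 = 0.3100
d₁ = [ln(201/193) + (0.076 − 0.038 + 0.31²/2)·1] / 0.3100 = [0.0406 + 0.0861] / 0.3100 = 0.4086 ≈ 0.41
d₂ = d₁ − σ√T = 0.4086 − 0.3100 = 0.0986 ≈ 0.10
e^(−qT) = e^(−0.038·1) = 0.9627;  e^(−rT) = e^(−0.076·1) = 0.9268
P = 193·0.9268·N(-0.10) − 201·0.9627·N(-0.41) = 193·0.9268·0.4602 − 201·0.9627·0.3409 = 82.3171 − 65.9651 = 16.3520

$16.35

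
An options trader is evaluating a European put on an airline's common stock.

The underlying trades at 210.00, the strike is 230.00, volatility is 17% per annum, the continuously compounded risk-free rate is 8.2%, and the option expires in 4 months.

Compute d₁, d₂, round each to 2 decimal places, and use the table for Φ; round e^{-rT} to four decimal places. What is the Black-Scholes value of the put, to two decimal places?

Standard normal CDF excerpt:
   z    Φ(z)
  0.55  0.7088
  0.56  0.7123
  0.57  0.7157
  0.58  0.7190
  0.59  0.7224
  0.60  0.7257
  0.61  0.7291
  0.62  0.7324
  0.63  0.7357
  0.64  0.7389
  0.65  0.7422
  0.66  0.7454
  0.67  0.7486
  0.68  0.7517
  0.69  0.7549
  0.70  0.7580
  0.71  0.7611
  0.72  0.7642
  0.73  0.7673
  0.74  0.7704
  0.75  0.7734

σ√T = 0.17·√0.3333 = 0.0981
d₁ = [ln(210/230) + (0.082 + 0.17²/2)·0.3333] / 0.0981 = [-0.0910 + 0.0321] / 0.0981 = -0.5993 ≈ -0.60
d₂ = d₁ − σ√T = -0.5993 − 0.0981 = -0.6975 ≈ -0.70
e^(−rT) = e^(−0.082·0.3333) = 0.9730
N(−d₂) = N(0.70) = 0.7580;  N(−d₁) = N(0.60) = 0.7257
P = 230·0.9730·0.7580 − 210·0.7257 = 169.6328 − 152.3970 = 17.2358

17.24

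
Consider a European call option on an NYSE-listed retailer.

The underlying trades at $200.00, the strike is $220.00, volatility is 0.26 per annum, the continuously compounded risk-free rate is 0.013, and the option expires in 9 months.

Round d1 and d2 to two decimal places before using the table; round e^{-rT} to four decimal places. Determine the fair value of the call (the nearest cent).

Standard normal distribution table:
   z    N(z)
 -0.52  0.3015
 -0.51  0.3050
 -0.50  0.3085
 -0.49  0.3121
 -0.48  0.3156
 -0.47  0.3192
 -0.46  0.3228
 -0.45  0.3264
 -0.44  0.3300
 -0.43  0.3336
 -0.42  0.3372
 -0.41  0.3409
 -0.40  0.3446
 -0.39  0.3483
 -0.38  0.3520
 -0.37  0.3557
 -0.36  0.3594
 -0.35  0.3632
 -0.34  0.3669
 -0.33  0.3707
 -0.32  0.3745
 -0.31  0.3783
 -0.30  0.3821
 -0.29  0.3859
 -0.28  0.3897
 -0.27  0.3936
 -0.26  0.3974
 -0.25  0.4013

$10.72

σ√T = 0.26·√0.75 = 0.2252
d₁ = [ln(200/220) + (0.013 + 0.26²/2)·0.75] / 0.2252 = [-0.0953 + 0.0351] / 0.2252 = -0.2674 → -0.27
d₂ = d₁ − σ√T = -0.2674 − 0.2252 = -0.4926 → -0.49
e^(−rT) = e^(−0.013·0.75) = 0.9903
N(d₁) = N(-0.27) = 0.3936;  N(d₂) = N(-0.49) = 0.3121
C = 200·0.3936 − 220·0.9903·0.3121 = 78.7200 − 67.9960 = 10.7240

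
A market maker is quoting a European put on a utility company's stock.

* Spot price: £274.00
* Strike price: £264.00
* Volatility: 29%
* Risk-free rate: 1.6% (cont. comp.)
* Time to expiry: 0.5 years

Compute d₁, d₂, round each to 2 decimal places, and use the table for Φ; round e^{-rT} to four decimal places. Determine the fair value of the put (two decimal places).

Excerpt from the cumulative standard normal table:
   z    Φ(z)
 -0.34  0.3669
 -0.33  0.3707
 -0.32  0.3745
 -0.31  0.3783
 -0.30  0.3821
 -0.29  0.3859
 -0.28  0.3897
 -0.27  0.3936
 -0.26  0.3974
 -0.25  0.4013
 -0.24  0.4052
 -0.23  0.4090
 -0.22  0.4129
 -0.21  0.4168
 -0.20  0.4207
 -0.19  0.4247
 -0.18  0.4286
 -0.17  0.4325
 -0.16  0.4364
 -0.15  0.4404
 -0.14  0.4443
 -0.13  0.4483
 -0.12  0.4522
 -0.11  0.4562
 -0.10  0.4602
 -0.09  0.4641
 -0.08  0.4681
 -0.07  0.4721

σ√T = 0.29 × 0.7071 = 0.2051
d₁ = [ln(274/264) + (0.016 + 0.29²/2)·0.5] / 0.2051 = [0.0372 + 0.0290] / 0.2051 = 0.3229 → 0.32
d₂ = d₁ − σ√T = 0.3229 − 0.2051 = 0.1178 → 0.12
e^(−rT) = e^(−0.016·0.5) = 0.9920
P = 264·0.9920·N(-0.12) − 274·N(-0.32) = 264·0.9920·0.4522 − 274·0.3745 = 118.4258 − 102.6130 = 15.8128

£15.81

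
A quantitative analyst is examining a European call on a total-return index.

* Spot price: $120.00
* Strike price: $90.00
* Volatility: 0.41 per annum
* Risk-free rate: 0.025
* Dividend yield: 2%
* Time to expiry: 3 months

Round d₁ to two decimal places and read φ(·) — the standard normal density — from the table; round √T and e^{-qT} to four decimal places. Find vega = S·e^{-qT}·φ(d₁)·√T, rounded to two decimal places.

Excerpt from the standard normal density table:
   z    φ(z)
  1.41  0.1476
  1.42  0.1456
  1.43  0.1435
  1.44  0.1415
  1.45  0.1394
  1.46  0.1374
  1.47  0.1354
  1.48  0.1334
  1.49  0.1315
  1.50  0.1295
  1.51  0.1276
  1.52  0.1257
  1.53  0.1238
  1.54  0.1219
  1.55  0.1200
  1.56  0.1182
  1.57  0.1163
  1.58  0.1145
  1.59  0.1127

T = 0.25;  σ√T = 0.2050
ln(S/K) + (r − q + σ²/2)T = ln(120/90) + (0.025 − 0.02 + 0.41²/2)·0.25 = 0.2877 + 0.0223 = 0.3099
d₁ = 0.3099 / 0.2050 = 1.5119 ⇒ 1.51
√T = √0.25 = 0.5000
φ(d₁) = φ(1.51) = 0.1276
exp(−qT) = exp(−0.02·0.25) = 0.9950
vega = S·exp(−qT)·φ(d₁)·√T = 120·0.9950·0.1276·0.5000 = 7.6177

7.62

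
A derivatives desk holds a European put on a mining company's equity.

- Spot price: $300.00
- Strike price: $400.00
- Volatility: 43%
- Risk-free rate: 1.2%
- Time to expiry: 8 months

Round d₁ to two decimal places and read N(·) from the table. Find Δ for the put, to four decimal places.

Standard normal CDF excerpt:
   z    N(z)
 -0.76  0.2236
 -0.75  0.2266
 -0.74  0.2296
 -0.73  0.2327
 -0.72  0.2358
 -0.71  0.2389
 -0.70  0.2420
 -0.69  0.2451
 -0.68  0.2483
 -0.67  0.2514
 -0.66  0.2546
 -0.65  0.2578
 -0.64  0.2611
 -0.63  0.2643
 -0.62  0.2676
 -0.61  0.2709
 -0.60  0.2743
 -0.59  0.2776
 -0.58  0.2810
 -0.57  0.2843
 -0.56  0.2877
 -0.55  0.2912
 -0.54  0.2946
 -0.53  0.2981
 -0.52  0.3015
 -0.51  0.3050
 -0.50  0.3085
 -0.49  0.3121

-0.7324

σ√T = 0.43 × 0.8165 = 0.3511
ln(S/K) + (r + σ²/2)T = ln(300/400) + (0.012 + 0.43²/2)·0.6667 = -0.2877 + 0.0696 = -0.2180
d₁ = -0.2180 / 0.3511 = -0.6211 ≈ -0.62
N(d₁) = N(-0.62) = 0.2676
Δ_put = N(d₁) − 1 = 0.2676 − 1 = -0.7324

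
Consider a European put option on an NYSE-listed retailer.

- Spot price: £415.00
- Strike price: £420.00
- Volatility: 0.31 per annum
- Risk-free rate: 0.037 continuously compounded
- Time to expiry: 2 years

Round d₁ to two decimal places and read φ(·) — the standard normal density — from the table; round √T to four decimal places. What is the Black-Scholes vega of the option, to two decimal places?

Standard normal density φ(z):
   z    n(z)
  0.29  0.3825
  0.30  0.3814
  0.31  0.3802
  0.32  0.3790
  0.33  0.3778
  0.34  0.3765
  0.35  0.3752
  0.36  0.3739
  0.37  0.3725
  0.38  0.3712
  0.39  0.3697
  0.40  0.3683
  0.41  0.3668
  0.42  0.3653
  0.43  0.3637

T = 2;  σ√T = 0.4384
d₁ = [ln(415/420) + (0.037 + ½·0.31²)·2] / (σ√T) = (-0.0120 + 0.1701) / 0.4384 = 0.3607 ⇒ 0.36
√T = √2 = 1.4142
φ(d₁) = φ(0.36) = 0.3739
vega = S·φ(d₁)·√T = 415·0.3739·1.4142 = 219.4393

219.44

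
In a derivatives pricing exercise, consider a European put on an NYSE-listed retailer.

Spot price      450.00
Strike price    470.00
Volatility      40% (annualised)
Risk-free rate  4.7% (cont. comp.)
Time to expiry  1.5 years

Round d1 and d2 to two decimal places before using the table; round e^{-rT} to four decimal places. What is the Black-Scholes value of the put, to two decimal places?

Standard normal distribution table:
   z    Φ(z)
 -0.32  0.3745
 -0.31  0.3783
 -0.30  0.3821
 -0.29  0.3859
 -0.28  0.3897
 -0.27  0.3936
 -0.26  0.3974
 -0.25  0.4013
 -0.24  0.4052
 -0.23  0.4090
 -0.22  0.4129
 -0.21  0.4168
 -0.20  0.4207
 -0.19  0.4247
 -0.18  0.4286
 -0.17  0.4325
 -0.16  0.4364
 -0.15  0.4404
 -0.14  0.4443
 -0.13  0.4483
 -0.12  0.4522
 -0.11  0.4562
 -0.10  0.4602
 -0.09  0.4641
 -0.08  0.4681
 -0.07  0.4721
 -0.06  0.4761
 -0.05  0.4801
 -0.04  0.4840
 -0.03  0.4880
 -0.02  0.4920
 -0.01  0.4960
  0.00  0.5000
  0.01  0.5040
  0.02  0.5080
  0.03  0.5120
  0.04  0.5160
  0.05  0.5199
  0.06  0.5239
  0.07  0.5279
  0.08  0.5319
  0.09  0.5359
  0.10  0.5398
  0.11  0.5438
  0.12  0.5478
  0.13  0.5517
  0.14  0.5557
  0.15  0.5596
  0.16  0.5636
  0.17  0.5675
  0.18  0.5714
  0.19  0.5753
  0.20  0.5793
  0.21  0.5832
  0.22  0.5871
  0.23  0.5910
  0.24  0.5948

80.03

σ√T = 0.4 × 1.2247 = 0.4899
d₁ = [ln(450/470) + (0.047 + ½·0.4²)·1.5] / (σ√T) = (-0.0435 + 0.1905) / 0.4899 = 0.3001 which rounds to 0.30
d₂ = 0.3001 − 0.4899 = -0.1898 which rounds to -0.19
exp(−rT) = exp(−0.047·1.5) = 0.9319
N(−d₂) = N(0.19) = 0.5753;  N(−d₁) = N(-0.30) = 0.3821
P = 470·0.9319·0.5753 − 450·0.3821 = 251.9774 − 171.9450 = 80.0324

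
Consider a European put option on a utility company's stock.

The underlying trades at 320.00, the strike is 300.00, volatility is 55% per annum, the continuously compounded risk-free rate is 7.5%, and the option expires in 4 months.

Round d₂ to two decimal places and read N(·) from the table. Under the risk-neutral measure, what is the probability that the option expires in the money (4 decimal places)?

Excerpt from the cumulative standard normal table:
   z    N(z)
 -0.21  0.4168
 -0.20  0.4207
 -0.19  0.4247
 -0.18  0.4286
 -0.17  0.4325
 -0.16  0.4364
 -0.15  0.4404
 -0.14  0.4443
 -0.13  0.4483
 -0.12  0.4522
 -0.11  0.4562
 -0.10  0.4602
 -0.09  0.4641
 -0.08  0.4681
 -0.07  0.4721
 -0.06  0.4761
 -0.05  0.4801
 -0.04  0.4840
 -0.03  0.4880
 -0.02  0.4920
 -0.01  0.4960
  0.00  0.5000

0.4522

σ√T = 0.55·√0.3333 = 0.3175
ln(S/K) + (r + σ²/2)T = ln(320/300) + (0.075 + 0.55²/2)·0.3333 = 0.0645 + 0.0754 = 0.1400
d₁ = 0.1400 / 0.3175 = 0.4407 → 0.44
d₂ = d₁ − σ√T = 0.4407 − 0.3175 = 0.1232 → 0.12
Pr(exercise) under Q = N(−d₂) = N(-0.12) = 0.4522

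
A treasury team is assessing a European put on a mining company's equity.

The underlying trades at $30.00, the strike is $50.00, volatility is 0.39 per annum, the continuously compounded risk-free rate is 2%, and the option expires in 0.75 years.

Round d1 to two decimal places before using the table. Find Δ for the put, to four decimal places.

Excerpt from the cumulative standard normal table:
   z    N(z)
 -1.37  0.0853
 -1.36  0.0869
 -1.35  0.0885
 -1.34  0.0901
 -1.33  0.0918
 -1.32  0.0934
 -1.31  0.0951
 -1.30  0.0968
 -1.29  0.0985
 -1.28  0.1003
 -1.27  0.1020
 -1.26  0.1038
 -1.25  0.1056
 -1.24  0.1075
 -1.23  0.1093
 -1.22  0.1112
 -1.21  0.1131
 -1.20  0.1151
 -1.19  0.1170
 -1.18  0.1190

T = 0.75;  σ√T = 0.3377
ln(S/K) + (r + σ²/2)T = ln(30/50) + (0.02 + 0.39²/2)·0.75 = -0.5108 + 0.0720 = -0.4388
d₁ = -0.4388 / 0.3377 = -1.2992 ⇒ -1.30
N(d₁) = N(-1.30) = 0.0968
Δ_put = N(d₁) − 1 = 0.0968 − 1 = -0.9032

-0.9032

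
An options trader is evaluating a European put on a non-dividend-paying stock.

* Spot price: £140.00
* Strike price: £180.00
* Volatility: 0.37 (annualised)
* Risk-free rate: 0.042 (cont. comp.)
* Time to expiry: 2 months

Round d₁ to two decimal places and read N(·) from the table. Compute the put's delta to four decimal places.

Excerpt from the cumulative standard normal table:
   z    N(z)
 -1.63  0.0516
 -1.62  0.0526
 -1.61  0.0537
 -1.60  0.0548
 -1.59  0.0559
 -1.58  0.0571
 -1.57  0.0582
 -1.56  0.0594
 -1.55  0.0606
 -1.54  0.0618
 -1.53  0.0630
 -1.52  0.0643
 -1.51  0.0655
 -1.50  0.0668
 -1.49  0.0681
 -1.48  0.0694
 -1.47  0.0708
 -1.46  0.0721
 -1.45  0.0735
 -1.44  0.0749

-0.9382

T = 0.1667;  σ√T = 0.1511
ln(S/K) + (r + σ²/2)T = ln(140/180) + (0.042 + 0.37²/2)·0.1667 = -0.2513 + 0.0184 = -0.2329
d₁ = -0.2329 / 0.1511 = -1.5419 ⇒ -1.54
N(d₁) = N(-1.54) = 0.0618
Δ_put = N(d₁) − 1 = 0.0618 − 1 = -0.9382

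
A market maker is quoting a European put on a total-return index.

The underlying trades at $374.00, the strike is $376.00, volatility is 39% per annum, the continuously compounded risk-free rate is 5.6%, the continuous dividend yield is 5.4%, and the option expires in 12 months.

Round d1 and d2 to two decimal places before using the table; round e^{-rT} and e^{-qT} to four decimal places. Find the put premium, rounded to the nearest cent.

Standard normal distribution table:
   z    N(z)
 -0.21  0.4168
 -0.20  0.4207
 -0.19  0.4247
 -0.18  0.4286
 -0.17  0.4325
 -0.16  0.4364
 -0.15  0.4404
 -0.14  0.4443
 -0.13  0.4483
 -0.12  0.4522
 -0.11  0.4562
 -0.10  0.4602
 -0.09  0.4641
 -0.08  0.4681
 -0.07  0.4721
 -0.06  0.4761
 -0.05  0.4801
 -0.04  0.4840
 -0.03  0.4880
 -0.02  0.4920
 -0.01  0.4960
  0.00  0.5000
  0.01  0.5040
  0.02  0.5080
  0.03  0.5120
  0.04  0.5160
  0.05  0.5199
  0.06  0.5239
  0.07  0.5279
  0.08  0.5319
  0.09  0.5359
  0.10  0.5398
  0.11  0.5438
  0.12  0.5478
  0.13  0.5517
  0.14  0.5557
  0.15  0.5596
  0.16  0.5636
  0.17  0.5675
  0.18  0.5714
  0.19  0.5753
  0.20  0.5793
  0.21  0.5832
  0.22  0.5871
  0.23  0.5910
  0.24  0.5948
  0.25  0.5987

$55.46

σ√T = 0.39·√1 = 0.3900
ln(S/K) + (r − q + σ²/2)T = ln(374/376) + (0.056 − 0.054 + 0.39²/2)·1 = -0.0053 + 0.0781 = 0.0727
d₁ = 0.0727 / 0.3900 = 0.1865 ≈ 0.19
d₂ = d₁ − σ√T = 0.1865 − 0.3900 = -0.2035 ≈ -0.20
e^(−qT) = e^(−0.054·1) = 0.9474;  e^(−rT) = e^(−0.056·1) = 0.9455
N(−d₂) = N(0.20) = 0.5793;  N(−d₁) = N(-0.19) = 0.4247
P = 376·0.9455·0.5793 − 374·0.9474·0.4247 = 205.9458 − 150.4829 = 55.4629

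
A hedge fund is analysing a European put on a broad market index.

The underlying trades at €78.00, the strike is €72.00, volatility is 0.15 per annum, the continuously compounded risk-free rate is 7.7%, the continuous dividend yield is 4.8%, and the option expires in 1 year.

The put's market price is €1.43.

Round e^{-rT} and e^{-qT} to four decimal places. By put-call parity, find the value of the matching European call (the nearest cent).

exp(−qT) = exp(−0.048·1) = 0.9531;  exp(−rT) = exp(−0.077·1) = 0.9259
Put-call parity: C − P = S·e^(−qT) − K·e^(−rT) = 78·0.9531 − 72·0.9259 = 74.3418 − 66.6648 = 7.6770
C = P + (C − P) = 1.43 + (7.6770) = 9.1070

€9.11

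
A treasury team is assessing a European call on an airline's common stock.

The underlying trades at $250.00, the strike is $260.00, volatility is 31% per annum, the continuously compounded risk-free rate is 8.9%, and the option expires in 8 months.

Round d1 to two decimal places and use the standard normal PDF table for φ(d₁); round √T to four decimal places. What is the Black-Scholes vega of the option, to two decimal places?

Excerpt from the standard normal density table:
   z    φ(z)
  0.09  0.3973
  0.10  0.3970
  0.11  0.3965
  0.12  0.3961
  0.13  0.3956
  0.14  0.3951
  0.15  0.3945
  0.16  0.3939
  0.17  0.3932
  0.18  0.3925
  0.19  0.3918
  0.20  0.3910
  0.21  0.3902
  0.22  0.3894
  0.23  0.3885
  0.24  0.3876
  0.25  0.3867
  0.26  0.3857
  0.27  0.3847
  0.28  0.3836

79.65

T = 0.6667;  σ√T = 0.2531
d₁ = [ln(250/260) + (0.089 + 0.31²/2)·0.6667] / 0.2531 = [-0.0392 + 0.0914] / 0.2531 = 0.2060 ≈ 0.21
√T = √0.6667 = 0.8165
φ(d₁) = φ(0.21) = 0.3902
vega = S·φ(d₁)·√T = 250·0.3902·0.8165 = 79.6496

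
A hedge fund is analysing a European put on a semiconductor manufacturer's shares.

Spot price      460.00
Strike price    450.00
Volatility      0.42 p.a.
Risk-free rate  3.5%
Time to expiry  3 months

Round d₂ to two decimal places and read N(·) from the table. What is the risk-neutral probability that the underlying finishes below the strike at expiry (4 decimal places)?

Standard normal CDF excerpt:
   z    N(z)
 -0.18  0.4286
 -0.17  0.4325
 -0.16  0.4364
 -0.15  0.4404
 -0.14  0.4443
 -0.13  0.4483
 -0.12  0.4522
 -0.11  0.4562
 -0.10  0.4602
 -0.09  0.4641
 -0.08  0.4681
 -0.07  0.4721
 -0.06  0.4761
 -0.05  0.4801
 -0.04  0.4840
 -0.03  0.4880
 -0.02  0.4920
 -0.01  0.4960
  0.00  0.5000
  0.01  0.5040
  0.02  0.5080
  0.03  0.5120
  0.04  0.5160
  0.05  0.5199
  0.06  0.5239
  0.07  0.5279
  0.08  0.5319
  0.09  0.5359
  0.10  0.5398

0.4840

T = 0.25;  σ√T = 0.2100
d₁ = [ln(460/450) + (0.035 + ½·0.42²)·0.25] / (σ√T) = (0.0220 + 0.0308) / 0.2100 = 0.2513 ⇒ 0.25
d₂ = 0.2513 − 0.2100 = 0.0413 ⇒ 0.04
Pr(exercise) under Q = N(−d₂) = N(-0.04) = 0.4840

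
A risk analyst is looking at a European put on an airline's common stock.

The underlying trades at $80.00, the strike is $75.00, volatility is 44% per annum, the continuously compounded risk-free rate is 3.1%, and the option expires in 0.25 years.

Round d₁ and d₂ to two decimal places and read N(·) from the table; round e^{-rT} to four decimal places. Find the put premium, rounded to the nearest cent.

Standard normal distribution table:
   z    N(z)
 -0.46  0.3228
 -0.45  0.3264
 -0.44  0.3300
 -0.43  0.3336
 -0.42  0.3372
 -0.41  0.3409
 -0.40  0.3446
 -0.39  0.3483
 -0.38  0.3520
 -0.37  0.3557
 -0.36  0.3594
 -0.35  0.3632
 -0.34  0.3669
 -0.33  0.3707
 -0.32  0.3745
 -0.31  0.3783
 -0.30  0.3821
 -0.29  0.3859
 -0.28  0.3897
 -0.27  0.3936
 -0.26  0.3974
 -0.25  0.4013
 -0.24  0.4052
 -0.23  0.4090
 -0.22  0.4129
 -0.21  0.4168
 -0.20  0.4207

$4.33

σ√T = 0.44·√0.25 = 0.2200
d₁ = [ln(80/75) + (0.031 + 0.44²/2)·0.25] / 0.2200 = [0.0645 + 0.0319] / 0.2200 = 0.4386 → 0.44
d₂ = d₁ − σ√T = 0.4386 − 0.2200 = 0.2186 → 0.22
exp(−rT) = exp(−0.031·0.25) = 0.9923
N(−d₂) = N(-0.22) = 0.4129;  N(−d₁) = N(-0.44) = 0.3300
P = 75·0.9923·0.4129 − 80·0.3300 = 30.7291 − 26.4000 = 4.3291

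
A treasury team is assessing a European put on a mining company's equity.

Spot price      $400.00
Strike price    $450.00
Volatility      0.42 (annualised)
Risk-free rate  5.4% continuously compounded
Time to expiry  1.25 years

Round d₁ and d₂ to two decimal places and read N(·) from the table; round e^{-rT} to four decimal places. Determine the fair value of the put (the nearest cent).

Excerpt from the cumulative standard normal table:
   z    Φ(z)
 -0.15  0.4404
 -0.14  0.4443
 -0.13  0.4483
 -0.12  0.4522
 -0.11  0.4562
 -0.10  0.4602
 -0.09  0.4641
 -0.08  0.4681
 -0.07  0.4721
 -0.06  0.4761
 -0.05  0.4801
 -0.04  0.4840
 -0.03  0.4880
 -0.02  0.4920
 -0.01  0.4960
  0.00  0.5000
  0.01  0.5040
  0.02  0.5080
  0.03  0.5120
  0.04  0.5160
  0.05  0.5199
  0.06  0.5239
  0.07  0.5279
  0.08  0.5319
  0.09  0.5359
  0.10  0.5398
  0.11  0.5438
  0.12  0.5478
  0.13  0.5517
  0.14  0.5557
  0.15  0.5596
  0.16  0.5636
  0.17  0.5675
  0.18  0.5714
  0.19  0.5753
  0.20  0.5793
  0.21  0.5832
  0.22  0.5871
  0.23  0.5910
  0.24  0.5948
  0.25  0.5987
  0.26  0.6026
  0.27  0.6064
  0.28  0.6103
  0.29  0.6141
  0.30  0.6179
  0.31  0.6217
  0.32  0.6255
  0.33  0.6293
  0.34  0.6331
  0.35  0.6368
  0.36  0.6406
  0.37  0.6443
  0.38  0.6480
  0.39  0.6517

σ√T = 0.42·√1.25 = 0.4696
ln(S/K) + (r + σ²/2)T = ln(400/450) + (0.054 + 0.42²/2)·1.25 = -0.1178 + 0.1777 = 0.0600
d₁ = 0.0600 / 0.4696 = 0.1277 ≈ 0.13
d₂ = d₁ − σ√T = 0.1277 − 0.4696 = -0.3419 ≈ -0.34
e^(−rT) = e^(−0.054·1.25) = 0.9347
N(−d₂) = N(0.34) = 0.6331;  N(−d₁) = N(-0.13) = 0.4483
P = 450·0.9347·0.6331 − 400·0.4483 = 266.2914 − 179.3200 = 86.9714

$86.97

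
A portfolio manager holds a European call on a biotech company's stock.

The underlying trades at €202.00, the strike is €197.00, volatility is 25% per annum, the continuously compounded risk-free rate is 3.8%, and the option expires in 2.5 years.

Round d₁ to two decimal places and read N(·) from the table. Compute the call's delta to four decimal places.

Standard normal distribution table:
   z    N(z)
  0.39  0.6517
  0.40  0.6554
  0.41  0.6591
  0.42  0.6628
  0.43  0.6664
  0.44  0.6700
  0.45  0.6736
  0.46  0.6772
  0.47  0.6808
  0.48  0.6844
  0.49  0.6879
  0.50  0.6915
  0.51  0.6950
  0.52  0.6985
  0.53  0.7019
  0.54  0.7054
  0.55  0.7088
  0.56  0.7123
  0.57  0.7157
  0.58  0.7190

0.6915

σ√T = 0.25·√2.5 = 0.3953
d₁ = [ln(202/197) + (0.038 + 0.25²/2)·2.5] / 0.3953 = [0.0251 + 0.1731] / 0.3953 = 0.5014 which rounds to 0.50
N(d₁) = N(0.50) = 0.6915
Δ_call = N(d₁) = 0.6915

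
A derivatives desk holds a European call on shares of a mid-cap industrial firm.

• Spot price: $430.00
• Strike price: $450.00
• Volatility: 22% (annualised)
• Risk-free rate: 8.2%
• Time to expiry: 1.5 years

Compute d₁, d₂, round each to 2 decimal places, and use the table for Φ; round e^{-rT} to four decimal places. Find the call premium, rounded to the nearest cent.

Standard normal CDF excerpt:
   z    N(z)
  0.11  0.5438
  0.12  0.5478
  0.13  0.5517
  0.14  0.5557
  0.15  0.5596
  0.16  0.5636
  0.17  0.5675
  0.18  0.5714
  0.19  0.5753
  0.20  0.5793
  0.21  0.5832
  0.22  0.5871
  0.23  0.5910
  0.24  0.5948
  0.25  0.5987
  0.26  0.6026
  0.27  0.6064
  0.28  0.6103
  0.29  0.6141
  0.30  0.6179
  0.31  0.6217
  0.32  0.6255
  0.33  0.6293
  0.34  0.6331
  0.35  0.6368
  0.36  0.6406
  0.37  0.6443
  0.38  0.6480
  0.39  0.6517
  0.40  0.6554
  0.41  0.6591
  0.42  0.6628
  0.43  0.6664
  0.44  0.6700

$62.32

σ√T = 0.22 × 1.2247 = 0.2694
ln(S/K) + (r + σ²/2)T = ln(430/450) + (0.082 + 0.22²/2)·1.5 = -0.0455 + 0.1593 = 0.1138
d₁ = 0.1138 / 0.2694 = 0.4225 → 0.42
d₂ = d₁ − σ√T = 0.4225 − 0.2694 = 0.1530 → 0.15
exp(−rT) = exp(−0.082·1.5) = 0.8843
N(d₁) = N(0.42) = 0.6628;  N(d₂) = N(0.15) = 0.5596
C = 430·0.6628 − 450·0.8843·0.5596 = 285.0040 − 222.6844 = 62.3196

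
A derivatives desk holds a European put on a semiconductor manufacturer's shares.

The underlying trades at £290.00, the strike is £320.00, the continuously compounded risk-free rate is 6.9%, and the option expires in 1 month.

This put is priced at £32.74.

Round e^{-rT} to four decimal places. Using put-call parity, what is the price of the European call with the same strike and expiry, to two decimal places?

exp(−rT) = exp(−0.069·0.08333) = 0.9943
Put-call parity: C − P = S − K·e^(−rT) = 290 − 320·0.9943 = 290 − 318.1760 = -28.1760
C = P + (C − P) = 32.74 + (-28.1760) = 4.5640

£4.56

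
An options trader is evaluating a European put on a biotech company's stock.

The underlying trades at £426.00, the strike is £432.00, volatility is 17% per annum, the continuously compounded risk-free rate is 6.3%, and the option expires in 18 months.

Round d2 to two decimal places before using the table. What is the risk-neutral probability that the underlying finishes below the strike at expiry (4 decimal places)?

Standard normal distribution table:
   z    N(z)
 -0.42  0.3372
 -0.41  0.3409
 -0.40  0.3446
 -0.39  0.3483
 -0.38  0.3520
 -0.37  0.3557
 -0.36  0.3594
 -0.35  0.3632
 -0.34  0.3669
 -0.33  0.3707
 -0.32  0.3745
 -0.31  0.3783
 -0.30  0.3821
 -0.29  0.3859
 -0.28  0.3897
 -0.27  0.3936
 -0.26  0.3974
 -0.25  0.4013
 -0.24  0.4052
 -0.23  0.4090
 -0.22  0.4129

σ√T = 0.17·√1.5 = 0.2082
ln(S/K) + (r + σ²/2)T = ln(426/432) + (0.063 + 0.17²/2)·1.5 = -0.0140 + 0.1162 = 0.1022
d₁ = 0.1022 / 0.2082 = 0.4908 ⇒ 0.49
d₂ = d₁ − σ√T = 0.4908 − 0.2082 = 0.2826 ⇒ 0.28
Pr(exercise) under Q = N(−d₂) = N(-0.28) = 0.3897

0.3897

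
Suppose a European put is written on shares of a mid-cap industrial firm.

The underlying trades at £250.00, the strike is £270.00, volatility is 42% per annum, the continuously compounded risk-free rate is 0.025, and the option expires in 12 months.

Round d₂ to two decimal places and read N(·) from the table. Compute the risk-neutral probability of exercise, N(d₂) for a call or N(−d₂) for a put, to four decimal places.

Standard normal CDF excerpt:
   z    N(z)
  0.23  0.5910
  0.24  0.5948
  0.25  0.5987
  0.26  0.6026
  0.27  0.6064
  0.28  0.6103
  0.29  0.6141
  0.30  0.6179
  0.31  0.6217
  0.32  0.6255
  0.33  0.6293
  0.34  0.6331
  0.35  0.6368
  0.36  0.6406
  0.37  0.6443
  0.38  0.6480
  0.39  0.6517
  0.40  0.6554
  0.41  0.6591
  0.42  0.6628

σ√T = 0.42 × 1.0000 = 0.4200
d₁ = [ln(250/270) + (0.025 + ½·0.42²)·1] / (σ√T) = (-0.0770 + 0.1132) / 0.4200 = 0.0863 → 0.09
d₂ = 0.0863 − 0.4200 = -0.3337 → -0.33
Risk-neutral Pr[S_T < K] = N(−d₂) = N(0.33) = 0.6293

0.6293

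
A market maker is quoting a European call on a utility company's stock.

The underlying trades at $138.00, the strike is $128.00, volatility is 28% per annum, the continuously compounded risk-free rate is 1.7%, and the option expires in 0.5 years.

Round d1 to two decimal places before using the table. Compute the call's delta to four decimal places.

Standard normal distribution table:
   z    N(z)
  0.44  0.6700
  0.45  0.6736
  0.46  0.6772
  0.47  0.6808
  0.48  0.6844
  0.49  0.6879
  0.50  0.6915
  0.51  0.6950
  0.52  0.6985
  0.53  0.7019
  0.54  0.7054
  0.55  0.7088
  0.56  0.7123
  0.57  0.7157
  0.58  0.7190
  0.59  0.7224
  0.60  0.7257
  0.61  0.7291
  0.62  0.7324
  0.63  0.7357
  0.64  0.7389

0.6985

T = 0.5;  σ√T = 0.1980
ln(S/K) + (r + σ²/2)T = ln(138/128) + (0.017 + 0.28²/2)·0.5 = 0.0752 + 0.0281 = 0.1033
d₁ = 0.1033 / 0.1980 = 0.5219 → 0.52
N(d₁) = N(0.52) = 0.6985
Δ_call = N(d₁) = 0.6985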